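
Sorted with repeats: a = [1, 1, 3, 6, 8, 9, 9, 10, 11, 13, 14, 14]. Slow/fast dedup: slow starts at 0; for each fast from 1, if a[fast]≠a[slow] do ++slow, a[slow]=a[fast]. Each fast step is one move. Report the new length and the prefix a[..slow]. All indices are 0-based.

(s=0,f=1) a[fast]=1=a[slow] dup → fast++
(s=0,f=2) a[fast]=3≠a[slow]=1 write a[1]=3 → slow++,fast++
(s=1,f=3) a[fast]=6≠a[slow]=3 write a[2]=6 → slow++,fast++
(s=2,f=4) a[fast]=8≠a[slow]=6 write a[3]=8 → slow++,fast++
(s=3,f=5) a[fast]=9≠a[slow]=8 write a[4]=9 → slow++,fast++
(s=4,f=6) a[fast]=9=a[slow] dup → fast++
(s=4,f=7) a[fast]=10≠a[slow]=9 write a[5]=10 → slow++,fast++
(s=5,f=8) a[fast]=11≠a[slow]=10 write a[6]=11 → slow++,fast++
(s=6,f=9) a[fast]=13≠a[slow]=11 write a[7]=13 → slow++,fast++
(s=7,f=10) a[fast]=14≠a[slow]=13 write a[8]=14 → slow++,fast++
(s=8,f=11) a[fast]=14=a[slow] dup → fast++

length 9; prefix = [1, 3, 6, 8, 9, 10, 11, 13, 14]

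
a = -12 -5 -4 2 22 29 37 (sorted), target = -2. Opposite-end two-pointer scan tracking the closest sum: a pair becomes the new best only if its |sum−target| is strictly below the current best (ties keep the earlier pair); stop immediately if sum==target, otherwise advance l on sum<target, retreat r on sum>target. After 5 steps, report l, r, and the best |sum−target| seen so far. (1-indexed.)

l=1 r=7: -12+37=25 d=27 *, r--
l=1 r=6: -12+29=17 d=19 *, r--
l=1 r=5: -12+22=10 d=12 *, r--
l=1 r=4: -12+2=-10 d=8 *, l++
l=2 r=4: -5+2=-3 d=1 *, l++

l=3, r=4, best |Δ|=1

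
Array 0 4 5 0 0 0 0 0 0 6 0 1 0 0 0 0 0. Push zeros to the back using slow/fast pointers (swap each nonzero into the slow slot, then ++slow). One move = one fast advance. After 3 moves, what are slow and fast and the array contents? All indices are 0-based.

slow=2, fast=3, a=[4, 5, 0, 0, 0, 0, 0, 0, 0, 6, 0, 1, 0, 0, 0, 0, 0]

slow=0 fast=0: a[fast]=0, fast++
slow=0 fast=1: a[fast]=4≠0 swap→a[0]=4, slow++,fast++
slow=1 fast=2: a[fast]=5≠0 swap→a[1]=5, slow++,fast++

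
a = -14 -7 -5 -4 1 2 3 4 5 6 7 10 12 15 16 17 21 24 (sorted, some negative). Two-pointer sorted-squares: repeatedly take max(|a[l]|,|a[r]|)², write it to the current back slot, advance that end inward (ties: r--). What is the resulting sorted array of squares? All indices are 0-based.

l=0 r=17: |-14|<=|24| out[17]=576, r--
l=0 r=16: |-14|<=|21| out[16]=441, r--
l=0 r=15: |-14|<=|17| out[15]=289, r--
l=0 r=14: |-14|<=|16| out[14]=256, r--
l=0 r=13: |-14|<=|15| out[13]=225, r--
l=0 r=12: |-14|>|12| out[12]=196, l++
l=1 r=12: |-7|<=|12| out[11]=144, r--
l=1 r=11: |-7|<=|10| out[10]=100, r--
l=1 r=10: |-7|<=|7| out[9]=49, r--
l=1 r=9: |-7|>|6| out[8]=49, l++
l=2 r=9: |-5|<=|6| out[7]=36, r--
l=2 r=8: |-5|<=|5| out[6]=25, r--
l=2 r=7: |-5|>|4| out[5]=25, l++
l=3 r=7: |-4|<=|4| out[4]=16, r--
l=3 r=6: |-4|>|3| out[3]=16, l++
l=4 r=6: |1|<=|3| out[2]=9, r--
l=4 r=5: |1|<=|2| out[1]=4, r--
l=4 r=4: |1|<=|1| out[0]=1, r--

[1, 4, 9, 16, 16, 25, 25, 36, 49, 49, 100, 144, 196, 225, 256, 289, 441, 576]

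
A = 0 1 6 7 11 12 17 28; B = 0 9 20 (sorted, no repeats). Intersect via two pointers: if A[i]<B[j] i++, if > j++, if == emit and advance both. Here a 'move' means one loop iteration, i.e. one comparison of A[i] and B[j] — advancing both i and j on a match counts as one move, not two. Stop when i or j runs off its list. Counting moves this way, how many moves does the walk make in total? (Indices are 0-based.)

[i=0,j=0] 0==0 emit → i++,j++
[i=1,j=1] 1<9 → i++
[i=2,j=1] 6<9 → i++
[i=3,j=1] 7<9 → i++
[i=4,j=1] 11>9 → j++
[i=4,j=2] 11<20 → i++
[i=5,j=2] 12<20 → i++
[i=6,j=2] 17<20 → i++
[i=7,j=2] 28>20 → j++

9 moves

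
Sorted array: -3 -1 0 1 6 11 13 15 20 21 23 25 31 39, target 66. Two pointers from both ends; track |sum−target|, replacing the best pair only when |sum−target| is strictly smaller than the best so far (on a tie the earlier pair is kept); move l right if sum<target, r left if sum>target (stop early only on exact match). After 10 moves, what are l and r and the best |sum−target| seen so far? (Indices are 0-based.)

l=10, r=13, best |Δ|=6

[0,13] -3+39=36 d=30 * → l++
[1,13] -1+39=38 d=28 * → l++
[2,13] 0+39=39 d=27 * → l++
[3,13] 1+39=40 d=26 * → l++
[4,13] 6+39=45 d=21 * → l++
[5,13] 11+39=50 d=16 * → l++
[6,13] 13+39=52 d=14 * → l++
[7,13] 15+39=54 d=12 * → l++
[8,13] 20+39=59 d=7 * → l++
[9,13] 21+39=60 d=6 * → l++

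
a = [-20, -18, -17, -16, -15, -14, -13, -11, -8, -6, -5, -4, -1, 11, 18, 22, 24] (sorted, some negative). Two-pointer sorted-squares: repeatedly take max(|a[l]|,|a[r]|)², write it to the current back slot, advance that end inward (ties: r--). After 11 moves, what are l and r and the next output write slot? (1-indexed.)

l=8, r=13, next write slot=6

[1,17] |-20|<=|24| out[17]=576 → r--
[1,16] |-20|<=|22| out[16]=484 → r--
[1,15] |-20|>|18| out[15]=400 → l++
[2,15] |-18|<=|18| out[14]=324 → r--
[2,14] |-18|>|11| out[13]=324 → l++
[3,14] |-17|>|11| out[12]=289 → l++
[4,14] |-16|>|11| out[11]=256 → l++
[5,14] |-15|>|11| out[10]=225 → l++
[6,14] |-14|>|11| out[9]=196 → l++
[7,14] |-13|>|11| out[8]=169 → l++
[8,14] |-11|<=|11| out[7]=121 → r--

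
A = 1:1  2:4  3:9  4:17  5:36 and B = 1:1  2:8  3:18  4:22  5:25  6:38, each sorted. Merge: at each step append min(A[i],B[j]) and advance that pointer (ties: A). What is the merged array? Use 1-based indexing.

i=1 j=1: A[i]=1<=B[j]=1 take 1, i++
i=2 j=1: A[i]=4>B[j]=1 take 1, j++
i=2 j=2: A[i]=4<=B[j]=8 take 4, i++
i=3 j=2: A[i]=9>B[j]=8 take 8, j++
i=3 j=3: A[i]=9<=B[j]=18 take 9, i++
i=4 j=3: A[i]=17<=B[j]=18 take 17, i++
i=5 j=3: A[i]=36>B[j]=18 take 18, j++
i=5 j=4: A[i]=36>B[j]=22 take 22, j++
i=5 j=5: A[i]=36>B[j]=25 take 25, j++
i=5 j=6: A[i]=36<=B[j]=38 take 36, i++
i=6 j=6: A done, take B[j]=38, j++

[1, 1, 4, 8, 9, 17, 18, 22, 25, 36, 38]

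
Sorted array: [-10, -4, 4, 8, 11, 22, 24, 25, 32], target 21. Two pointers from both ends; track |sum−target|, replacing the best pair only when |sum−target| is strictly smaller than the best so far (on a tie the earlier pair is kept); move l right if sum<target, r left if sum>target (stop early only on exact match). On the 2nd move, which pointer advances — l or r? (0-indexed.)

[0,8] -10+32=22 d=1 * → r--
[0,7] -10+25=15 d=6 → l++

l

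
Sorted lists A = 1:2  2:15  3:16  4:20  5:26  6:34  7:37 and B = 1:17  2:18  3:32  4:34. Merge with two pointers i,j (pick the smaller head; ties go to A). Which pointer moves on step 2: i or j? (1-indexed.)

i

i=1 j=1: A[i]=2<=B[j]=17 take 2, i++
i=2 j=1: A[i]=15<=B[j]=17 take 15, i++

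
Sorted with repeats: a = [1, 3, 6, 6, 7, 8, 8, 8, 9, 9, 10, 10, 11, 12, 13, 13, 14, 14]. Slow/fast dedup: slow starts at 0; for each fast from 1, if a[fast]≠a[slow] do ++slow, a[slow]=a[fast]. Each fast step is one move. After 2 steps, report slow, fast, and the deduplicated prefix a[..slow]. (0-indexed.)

slow=2, fast=3, prefix=[1, 3, 6]

(s=0,f=1) a[fast]=3≠a[slow]=1 write a[1]=3 → slow++,fast++
(s=1,f=2) a[fast]=6≠a[slow]=3 write a[2]=6 → slow++,fast++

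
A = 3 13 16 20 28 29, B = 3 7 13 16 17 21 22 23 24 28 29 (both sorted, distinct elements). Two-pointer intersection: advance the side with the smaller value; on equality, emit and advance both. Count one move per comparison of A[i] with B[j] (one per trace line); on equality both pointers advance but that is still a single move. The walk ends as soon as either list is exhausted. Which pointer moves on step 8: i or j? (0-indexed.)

j

[i=0,j=0] 3==3 emit → i++,j++
[i=1,j=1] 13>7 → j++
[i=1,j=2] 13==13 emit → i++,j++
[i=2,j=3] 16==16 emit → i++,j++
[i=3,j=4] 20>17 → j++
[i=3,j=5] 20<21 → i++
[i=4,j=5] 28>21 → j++
[i=4,j=6] 28>22 → j++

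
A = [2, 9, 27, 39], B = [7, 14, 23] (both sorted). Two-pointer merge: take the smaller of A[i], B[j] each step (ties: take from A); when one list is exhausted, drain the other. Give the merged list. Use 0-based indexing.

[2, 7, 9, 14, 23, 27, 39]

i=0 j=0: A[i]=2<=B[j]=7 take 2, i++
i=1 j=0: A[i]=9>B[j]=7 take 7, j++
i=1 j=1: A[i]=9<=B[j]=14 take 9, i++
i=2 j=1: A[i]=27>B[j]=14 take 14, j++
i=2 j=2: A[i]=27>B[j]=23 take 23, j++
i=2 j=3: B done, take A[i]=27, i++
i=3 j=3: B done, take A[i]=39, i++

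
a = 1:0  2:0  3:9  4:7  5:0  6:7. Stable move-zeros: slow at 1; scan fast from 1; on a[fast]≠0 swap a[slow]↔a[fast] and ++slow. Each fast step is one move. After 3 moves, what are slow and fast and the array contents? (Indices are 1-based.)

slow=2, fast=4, a=[9, 0, 0, 7, 0, 7]

slow=1 fast=1: a[fast]=0, fast++
slow=1 fast=2: a[fast]=0, fast++
slow=1 fast=3: a[fast]=9≠0 swap→a[1]=9, slow++,fast++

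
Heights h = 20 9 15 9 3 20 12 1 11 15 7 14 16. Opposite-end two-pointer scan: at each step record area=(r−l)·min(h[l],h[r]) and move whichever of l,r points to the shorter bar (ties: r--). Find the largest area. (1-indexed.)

max area = 192

l=1 r=13: min(20,16)*12=192 best=192 *, r--
l=1 r=12: min(20,14)*11=154 best=192, r--
l=1 r=11: min(20,7)*10=70 best=192, r--
l=1 r=10: min(20,15)*9=135 best=192, r--
l=1 r=9: min(20,11)*8=88 best=192, r--
l=1 r=8: min(20,1)*7=7 best=192, r--
l=1 r=7: min(20,12)*6=72 best=192, r--
l=1 r=6: min(20,20)*5=100 best=192, r--
l=1 r=5: min(20,3)*4=12 best=192, r--
l=1 r=4: min(20,9)*3=27 best=192, r--
l=1 r=3: min(20,15)*2=30 best=192, r--
l=1 r=2: min(20,9)*1=9 best=192, r--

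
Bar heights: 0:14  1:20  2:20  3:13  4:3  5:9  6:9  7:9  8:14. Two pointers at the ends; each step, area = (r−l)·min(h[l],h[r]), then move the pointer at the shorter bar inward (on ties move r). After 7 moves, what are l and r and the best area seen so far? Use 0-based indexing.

l=1, r=2, best area=112

[0,8] min(14,14)*8=112 best=112 * → r--
[0,7] min(14,9)*7=63 best=112 → r--
[0,6] min(14,9)*6=54 best=112 → r--
[0,5] min(14,9)*5=45 best=112 → r--
[0,4] min(14,3)*4=12 best=112 → r--
[0,3] min(14,13)*3=39 best=112 → r--
[0,2] min(14,20)*2=28 best=112 → l++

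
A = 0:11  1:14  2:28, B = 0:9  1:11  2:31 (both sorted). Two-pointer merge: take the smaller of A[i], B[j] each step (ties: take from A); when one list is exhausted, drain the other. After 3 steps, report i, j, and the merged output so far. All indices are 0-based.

i=0 j=0: A[i]=11>B[j]=9 take 9, j++
i=0 j=1: A[i]=11<=B[j]=11 take 11, i++
i=1 j=1: A[i]=14>B[j]=11 take 11, j++

i=1, j=2, merged so far=[9, 11, 11]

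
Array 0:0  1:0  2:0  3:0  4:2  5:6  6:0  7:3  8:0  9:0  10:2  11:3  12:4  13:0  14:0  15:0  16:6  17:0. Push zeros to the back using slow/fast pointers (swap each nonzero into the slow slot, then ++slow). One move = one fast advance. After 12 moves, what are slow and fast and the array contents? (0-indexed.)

slow=5, fast=12, a=[2, 6, 3, 2, 3, 0, 0, 0, 0, 0, 0, 0, 4, 0, 0, 0, 6, 0]

(s=0,f=0) a[fast]=0 → fast++
(s=0,f=1) a[fast]=0 → fast++
(s=0,f=2) a[fast]=0 → fast++
(s=0,f=3) a[fast]=0 → fast++
(s=0,f=4) a[fast]=2≠0 swap→a[0]=2 → slow++,fast++
(s=1,f=5) a[fast]=6≠0 swap→a[1]=6 → slow++,fast++
(s=2,f=6) a[fast]=0 → fast++
(s=2,f=7) a[fast]=3≠0 swap→a[2]=3 → slow++,fast++
(s=3,f=8) a[fast]=0 → fast++
(s=3,f=9) a[fast]=0 → fast++
(s=3,f=10) a[fast]=2≠0 swap→a[3]=2 → slow++,fast++
(s=4,f=11) a[fast]=3≠0 swap→a[4]=3 → slow++,fast++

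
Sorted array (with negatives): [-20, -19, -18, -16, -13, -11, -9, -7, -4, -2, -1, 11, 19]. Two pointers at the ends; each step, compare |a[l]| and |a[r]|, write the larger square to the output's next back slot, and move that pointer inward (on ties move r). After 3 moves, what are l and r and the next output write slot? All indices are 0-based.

[0,12] |-20|>|19| out[12]=400 → l++
[1,12] |-19|<=|19| out[11]=361 → r--
[1,11] |-19|>|11| out[10]=361 → l++

l=2, r=11, next write slot=9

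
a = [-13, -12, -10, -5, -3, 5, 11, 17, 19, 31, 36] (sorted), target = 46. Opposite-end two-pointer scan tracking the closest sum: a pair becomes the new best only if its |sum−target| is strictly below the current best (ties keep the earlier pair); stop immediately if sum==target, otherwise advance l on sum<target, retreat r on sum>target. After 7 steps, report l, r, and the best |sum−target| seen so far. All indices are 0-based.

l=6, r=9, best |Δ|=1

[0,10] -13+36=23 d=23 * → l++
[1,10] -12+36=24 d=22 * → l++
[2,10] -10+36=26 d=20 * → l++
[3,10] -5+36=31 d=15 * → l++
[4,10] -3+36=33 d=13 * → l++
[5,10] 5+36=41 d=5 * → l++
[6,10] 11+36=47 d=1 * → r--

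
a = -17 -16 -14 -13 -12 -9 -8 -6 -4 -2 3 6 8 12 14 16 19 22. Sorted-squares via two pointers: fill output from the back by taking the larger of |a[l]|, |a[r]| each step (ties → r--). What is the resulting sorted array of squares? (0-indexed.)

l=0 r=17: |-17|<=|22| out[17]=484, r--
l=0 r=16: |-17|<=|19| out[16]=361, r--
l=0 r=15: |-17|>|16| out[15]=289, l++
l=1 r=15: |-16|<=|16| out[14]=256, r--
l=1 r=14: |-16|>|14| out[13]=256, l++
l=2 r=14: |-14|<=|14| out[12]=196, r--
l=2 r=13: |-14|>|12| out[11]=196, l++
l=3 r=13: |-13|>|12| out[10]=169, l++
l=4 r=13: |-12|<=|12| out[9]=144, r--
l=4 r=12: |-12|>|8| out[8]=144, l++
l=5 r=12: |-9|>|8| out[7]=81, l++
l=6 r=12: |-8|<=|8| out[6]=64, r--
l=6 r=11: |-8|>|6| out[5]=64, l++
l=7 r=11: |-6|<=|6| out[4]=36, r--
l=7 r=10: |-6|>|3| out[3]=36, l++
l=8 r=10: |-4|>|3| out[2]=16, l++
l=9 r=10: |-2|<=|3| out[1]=9, r--
l=9 r=9: |-2|<=|-2| out[0]=4, r--

[4, 9, 16, 36, 36, 64, 64, 81, 144, 144, 169, 196, 196, 256, 256, 289, 361, 484]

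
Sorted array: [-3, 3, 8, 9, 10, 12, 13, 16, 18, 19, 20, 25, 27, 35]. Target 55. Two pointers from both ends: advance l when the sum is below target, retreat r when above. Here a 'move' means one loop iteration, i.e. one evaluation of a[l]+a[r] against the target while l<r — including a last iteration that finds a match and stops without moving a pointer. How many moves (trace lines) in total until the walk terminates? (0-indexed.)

11 moves

[0,13] -3+35=32 <55 → l++
[1,13] 3+35=38 <55 → l++
[2,13] 8+35=43 <55 → l++
[3,13] 9+35=44 <55 → l++
[4,13] 10+35=45 <55 → l++
[5,13] 12+35=47 <55 → l++
[6,13] 13+35=48 <55 → l++
[7,13] 16+35=51 <55 → l++
[8,13] 18+35=53 <55 → l++
[9,13] 19+35=54 <55 → l++
[10,13] 20+35=55 → found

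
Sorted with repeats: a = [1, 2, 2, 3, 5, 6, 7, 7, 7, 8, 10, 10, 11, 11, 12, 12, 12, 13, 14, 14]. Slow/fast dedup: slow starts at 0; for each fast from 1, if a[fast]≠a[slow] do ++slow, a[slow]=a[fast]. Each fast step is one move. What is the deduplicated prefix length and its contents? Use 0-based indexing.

(s=0,f=1) a[fast]=2≠a[slow]=1 write a[1]=2 → slow++,fast++
(s=1,f=2) a[fast]=2=a[slow] dup → fast++
(s=1,f=3) a[fast]=3≠a[slow]=2 write a[2]=3 → slow++,fast++
(s=2,f=4) a[fast]=5≠a[slow]=3 write a[3]=5 → slow++,fast++
(s=3,f=5) a[fast]=6≠a[slow]=5 write a[4]=6 → slow++,fast++
(s=4,f=6) a[fast]=7≠a[slow]=6 write a[5]=7 → slow++,fast++
(s=5,f=7) a[fast]=7=a[slow] dup → fast++
(s=5,f=8) a[fast]=7=a[slow] dup → fast++
(s=5,f=9) a[fast]=8≠a[slow]=7 write a[6]=8 → slow++,fast++
(s=6,f=10) a[fast]=10≠a[slow]=8 write a[7]=10 → slow++,fast++
(s=7,f=11) a[fast]=10=a[slow] dup → fast++
(s=7,f=12) a[fast]=11≠a[slow]=10 write a[8]=11 → slow++,fast++
(s=8,f=13) a[fast]=11=a[slow] dup → fast++
(s=8,f=14) a[fast]=12≠a[slow]=11 write a[9]=12 → slow++,fast++
(s=9,f=15) a[fast]=12=a[slow] dup → fast++
(s=9,f=16) a[fast]=12=a[slow] dup → fast++
(s=9,f=17) a[fast]=13≠a[slow]=12 write a[10]=13 → slow++,fast++
(s=10,f=18) a[fast]=14≠a[slow]=13 write a[11]=14 → slow++,fast++
(s=11,f=19) a[fast]=14=a[slow] dup → fast++

length 12; prefix = [1, 2, 3, 5, 6, 7, 8, 10, 11, 12, 13, 14]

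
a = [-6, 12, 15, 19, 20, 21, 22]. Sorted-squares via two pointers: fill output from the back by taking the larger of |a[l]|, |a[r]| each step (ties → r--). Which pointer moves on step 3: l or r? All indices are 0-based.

l=0 r=6: |-6|<=|22| out[6]=484, r--
l=0 r=5: |-6|<=|21| out[5]=441, r--
l=0 r=4: |-6|<=|20| out[4]=400, r--

r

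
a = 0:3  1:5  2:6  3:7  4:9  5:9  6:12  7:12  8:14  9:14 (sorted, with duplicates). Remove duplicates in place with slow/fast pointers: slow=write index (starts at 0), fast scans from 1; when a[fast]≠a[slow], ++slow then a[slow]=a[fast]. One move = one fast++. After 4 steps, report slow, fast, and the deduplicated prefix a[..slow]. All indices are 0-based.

slow=0 fast=1: a[fast]=5≠a[slow]=3 write a[1]=5, slow++,fast++
slow=1 fast=2: a[fast]=6≠a[slow]=5 write a[2]=6, slow++,fast++
slow=2 fast=3: a[fast]=7≠a[slow]=6 write a[3]=7, slow++,fast++
slow=3 fast=4: a[fast]=9≠a[slow]=7 write a[4]=9, slow++,fast++

slow=4, fast=5, prefix=[3, 5, 6, 7, 9]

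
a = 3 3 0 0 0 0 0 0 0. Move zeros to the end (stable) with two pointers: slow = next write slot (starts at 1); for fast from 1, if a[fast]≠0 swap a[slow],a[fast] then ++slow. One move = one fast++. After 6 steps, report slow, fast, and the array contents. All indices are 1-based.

slow=1 fast=1: a[fast]=3≠0 swap→a[1]=3, slow++,fast++
slow=2 fast=2: a[fast]=3≠0 swap→a[2]=3, slow++,fast++
slow=3 fast=3: a[fast]=0, fast++
slow=3 fast=4: a[fast]=0, fast++
slow=3 fast=5: a[fast]=0, fast++
slow=3 fast=6: a[fast]=0, fast++

slow=3, fast=7, a=[3, 3, 0, 0, 0, 0, 0, 0, 0]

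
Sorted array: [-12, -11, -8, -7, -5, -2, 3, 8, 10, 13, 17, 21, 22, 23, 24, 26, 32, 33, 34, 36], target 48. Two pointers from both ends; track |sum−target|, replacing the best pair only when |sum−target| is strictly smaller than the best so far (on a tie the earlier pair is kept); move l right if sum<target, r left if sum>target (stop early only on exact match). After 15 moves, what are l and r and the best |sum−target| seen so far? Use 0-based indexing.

l=11, r=15, best |Δ|=1

l=0 r=19: -12+36=24 d=24 *, l++
l=1 r=19: -11+36=25 d=23 *, l++
l=2 r=19: -8+36=28 d=20 *, l++
l=3 r=19: -7+36=29 d=19 *, l++
l=4 r=19: -5+36=31 d=17 *, l++
l=5 r=19: -2+36=34 d=14 *, l++
l=6 r=19: 3+36=39 d=9 *, l++
l=7 r=19: 8+36=44 d=4 *, l++
l=8 r=19: 10+36=46 d=2 *, l++
l=9 r=19: 13+36=49 d=1 *, r--
l=9 r=18: 13+34=47 d=1, l++
l=10 r=18: 17+34=51 d=3, r--
l=10 r=17: 17+33=50 d=2, r--
l=10 r=16: 17+32=49 d=1, r--
l=10 r=15: 17+26=43 d=5, l++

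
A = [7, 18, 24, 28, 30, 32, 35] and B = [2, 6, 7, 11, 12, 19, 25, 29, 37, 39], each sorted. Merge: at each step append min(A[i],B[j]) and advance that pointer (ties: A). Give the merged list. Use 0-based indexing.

[i=0,j=0] A[i]=7>B[j]=2 take 2 → j++
[i=0,j=1] A[i]=7>B[j]=6 take 6 → j++
[i=0,j=2] A[i]=7<=B[j]=7 take 7 → i++
[i=1,j=2] A[i]=18>B[j]=7 take 7 → j++
[i=1,j=3] A[i]=18>B[j]=11 take 11 → j++
[i=1,j=4] A[i]=18>B[j]=12 take 12 → j++
[i=1,j=5] A[i]=18<=B[j]=19 take 18 → i++
[i=2,j=5] A[i]=24>B[j]=19 take 19 → j++
[i=2,j=6] A[i]=24<=B[j]=25 take 24 → i++
[i=3,j=6] A[i]=28>B[j]=25 take 25 → j++
[i=3,j=7] A[i]=28<=B[j]=29 take 28 → i++
[i=4,j=7] A[i]=30>B[j]=29 take 29 → j++
[i=4,j=8] A[i]=30<=B[j]=37 take 30 → i++
[i=5,j=8] A[i]=32<=B[j]=37 take 32 → i++
[i=6,j=8] A[i]=35<=B[j]=37 take 35 → i++
[i=7,j=8] A done, take B[j]=37 → j++
[i=7,j=9] A done, take B[j]=39 → j++

[2, 6, 7, 7, 11, 12, 18, 19, 24, 25, 28, 29, 30, 32, 35, 37, 39]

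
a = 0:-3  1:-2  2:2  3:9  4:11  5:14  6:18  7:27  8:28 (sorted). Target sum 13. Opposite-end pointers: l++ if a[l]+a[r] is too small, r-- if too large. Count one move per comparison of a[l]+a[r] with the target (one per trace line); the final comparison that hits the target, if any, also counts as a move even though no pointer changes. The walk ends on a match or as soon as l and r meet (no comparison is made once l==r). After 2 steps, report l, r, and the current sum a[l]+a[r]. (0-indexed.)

l=0, r=6, sum=15

l=0 r=8: -3+28=25 >13, r--
l=0 r=7: -3+27=24 >13, r--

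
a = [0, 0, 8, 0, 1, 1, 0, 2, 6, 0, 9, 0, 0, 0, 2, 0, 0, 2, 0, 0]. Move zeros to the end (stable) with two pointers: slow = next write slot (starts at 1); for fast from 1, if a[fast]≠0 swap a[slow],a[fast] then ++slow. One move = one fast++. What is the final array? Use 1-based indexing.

(s=1,f=1) a[fast]=0 → fast++
(s=1,f=2) a[fast]=0 → fast++
(s=1,f=3) a[fast]=8≠0 swap→a[1]=8 → slow++,fast++
(s=2,f=4) a[fast]=0 → fast++
(s=2,f=5) a[fast]=1≠0 swap→a[2]=1 → slow++,fast++
(s=3,f=6) a[fast]=1≠0 swap→a[3]=1 → slow++,fast++
(s=4,f=7) a[fast]=0 → fast++
(s=4,f=8) a[fast]=2≠0 swap→a[4]=2 → slow++,fast++
(s=5,f=9) a[fast]=6≠0 swap→a[5]=6 → slow++,fast++
(s=6,f=10) a[fast]=0 → fast++
(s=6,f=11) a[fast]=9≠0 swap→a[6]=9 → slow++,fast++
(s=7,f=12) a[fast]=0 → fast++
(s=7,f=13) a[fast]=0 → fast++
(s=7,f=14) a[fast]=0 → fast++
(s=7,f=15) a[fast]=2≠0 swap→a[7]=2 → slow++,fast++
(s=8,f=16) a[fast]=0 → fast++
(s=8,f=17) a[fast]=0 → fast++
(s=8,f=18) a[fast]=2≠0 swap→a[8]=2 → slow++,fast++
(s=9,f=19) a[fast]=0 → fast++
(s=9,f=20) a[fast]=0 → fast++

[8, 1, 1, 2, 6, 9, 2, 2, 0, 0, 0, 0, 0, 0, 0, 0, 0, 0, 0, 0]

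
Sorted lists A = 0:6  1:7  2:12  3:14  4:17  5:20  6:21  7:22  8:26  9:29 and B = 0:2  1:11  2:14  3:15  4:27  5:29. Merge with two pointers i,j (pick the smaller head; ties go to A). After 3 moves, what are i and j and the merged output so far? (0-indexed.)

i=0 j=0: A[i]=6>B[j]=2 take 2, j++
i=0 j=1: A[i]=6<=B[j]=11 take 6, i++
i=1 j=1: A[i]=7<=B[j]=11 take 7, i++

i=2, j=1, merged so far=[2, 6, 7]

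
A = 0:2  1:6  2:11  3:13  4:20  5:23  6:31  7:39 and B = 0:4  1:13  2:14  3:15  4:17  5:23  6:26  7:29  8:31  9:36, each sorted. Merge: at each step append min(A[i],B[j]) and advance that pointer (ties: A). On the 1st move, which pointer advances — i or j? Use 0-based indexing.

i

i=0 j=0: A[i]=2<=B[j]=4 take 2, i++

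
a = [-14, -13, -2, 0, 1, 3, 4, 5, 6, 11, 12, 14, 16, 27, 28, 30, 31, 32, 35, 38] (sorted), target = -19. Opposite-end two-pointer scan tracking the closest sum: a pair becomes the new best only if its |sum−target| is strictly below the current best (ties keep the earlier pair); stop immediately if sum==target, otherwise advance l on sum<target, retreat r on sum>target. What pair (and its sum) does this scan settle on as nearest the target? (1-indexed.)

[1,20] -14+38=24 d=43 * → r--
[1,19] -14+35=21 d=40 * → r--
[1,18] -14+32=18 d=37 * → r--
[1,17] -14+31=17 d=36 * → r--
[1,16] -14+30=16 d=35 * → r--
[1,15] -14+28=14 d=33 * → r--
[1,14] -14+27=13 d=32 * → r--
[1,13] -14+16=2 d=21 * → r--
[1,12] -14+14=0 d=19 * → r--
[1,11] -14+12=-2 d=17 * → r--
[1,10] -14+11=-3 d=16 * → r--
[1,9] -14+6=-8 d=11 * → r--
[1,8] -14+5=-9 d=10 * → r--
[1,7] -14+4=-10 d=9 * → r--
[1,6] -14+3=-11 d=8 * → r--
[1,5] -14+1=-13 d=6 * → r--
[1,4] -14+0=-14 d=5 * → r--
[1,3] -14+-2=-16 d=3 * → r--
[1,2] -14+-13=-27 d=8 → l++

pair (-14, -2) with sum -16 (|Δ|=3)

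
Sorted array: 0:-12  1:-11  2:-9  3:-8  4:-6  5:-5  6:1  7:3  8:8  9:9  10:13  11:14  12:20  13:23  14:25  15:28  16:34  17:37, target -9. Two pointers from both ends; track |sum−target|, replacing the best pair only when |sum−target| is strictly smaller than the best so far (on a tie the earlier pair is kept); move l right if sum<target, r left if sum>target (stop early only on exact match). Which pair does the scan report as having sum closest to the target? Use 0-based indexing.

pair (-12, 3) with sum -9 (|Δ|=0)

[0,17] -12+37=25 d=34 * → r--
[0,16] -12+34=22 d=31 * → r--
[0,15] -12+28=16 d=25 * → r--
[0,14] -12+25=13 d=22 * → r--
[0,13] -12+23=11 d=20 * → r--
[0,12] -12+20=8 d=17 * → r--
[0,11] -12+14=2 d=11 * → r--
[0,10] -12+13=1 d=10 * → r--
[0,9] -12+9=-3 d=6 * → r--
[0,8] -12+8=-4 d=5 * → r--
[0,7] -12+3=-9 d=0 * → stop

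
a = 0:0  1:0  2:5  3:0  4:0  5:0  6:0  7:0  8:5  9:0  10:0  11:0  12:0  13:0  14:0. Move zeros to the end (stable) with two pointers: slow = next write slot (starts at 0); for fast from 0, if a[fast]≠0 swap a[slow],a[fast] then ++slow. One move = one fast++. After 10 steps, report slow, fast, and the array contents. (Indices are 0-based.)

slow=0 fast=0: a[fast]=0, fast++
slow=0 fast=1: a[fast]=0, fast++
slow=0 fast=2: a[fast]=5≠0 swap→a[0]=5, slow++,fast++
slow=1 fast=3: a[fast]=0, fast++
slow=1 fast=4: a[fast]=0, fast++
slow=1 fast=5: a[fast]=0, fast++
slow=1 fast=6: a[fast]=0, fast++
slow=1 fast=7: a[fast]=0, fast++
slow=1 fast=8: a[fast]=5≠0 swap→a[1]=5, slow++,fast++
slow=2 fast=9: a[fast]=0, fast++

slow=2, fast=10, a=[5, 5, 0, 0, 0, 0, 0, 0, 0, 0, 0, 0, 0, 0, 0]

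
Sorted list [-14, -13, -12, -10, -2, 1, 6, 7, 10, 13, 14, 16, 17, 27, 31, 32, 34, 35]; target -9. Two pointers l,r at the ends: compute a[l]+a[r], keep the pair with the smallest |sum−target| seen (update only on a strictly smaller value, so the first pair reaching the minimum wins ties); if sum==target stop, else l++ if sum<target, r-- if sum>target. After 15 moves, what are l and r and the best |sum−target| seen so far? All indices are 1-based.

[1,18] -14+35=21 d=30 * → r--
[1,17] -14+34=20 d=29 * → r--
[1,16] -14+32=18 d=27 * → r--
[1,15] -14+31=17 d=26 * → r--
[1,14] -14+27=13 d=22 * → r--
[1,13] -14+17=3 d=12 * → r--
[1,12] -14+16=2 d=11 * → r--
[1,11] -14+14=0 d=9 * → r--
[1,10] -14+13=-1 d=8 * → r--
[1,9] -14+10=-4 d=5 * → r--
[1,8] -14+7=-7 d=2 * → r--
[1,7] -14+6=-8 d=1 * → r--
[1,6] -14+1=-13 d=4 → l++
[2,6] -13+1=-12 d=3 → l++
[3,6] -12+1=-11 d=2 → l++

l=4, r=6, best |Δ|=1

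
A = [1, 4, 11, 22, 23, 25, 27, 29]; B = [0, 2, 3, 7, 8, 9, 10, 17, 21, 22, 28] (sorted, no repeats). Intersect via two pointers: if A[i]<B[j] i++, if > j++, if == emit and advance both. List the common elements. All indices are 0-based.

i=0 j=0: 1>0, j++
i=0 j=1: 1<2, i++
i=1 j=1: 4>2, j++
i=1 j=2: 4>3, j++
i=1 j=3: 4<7, i++
i=2 j=3: 11>7, j++
i=2 j=4: 11>8, j++
i=2 j=5: 11>9, j++
i=2 j=6: 11>10, j++
i=2 j=7: 11<17, i++
i=3 j=7: 22>17, j++
i=3 j=8: 22>21, j++
i=3 j=9: 22==22 emit, i++,j++
i=4 j=10: 23<28, i++
i=5 j=10: 25<28, i++
i=6 j=10: 27<28, i++
i=7 j=10: 29>28, j++

intersection = [22]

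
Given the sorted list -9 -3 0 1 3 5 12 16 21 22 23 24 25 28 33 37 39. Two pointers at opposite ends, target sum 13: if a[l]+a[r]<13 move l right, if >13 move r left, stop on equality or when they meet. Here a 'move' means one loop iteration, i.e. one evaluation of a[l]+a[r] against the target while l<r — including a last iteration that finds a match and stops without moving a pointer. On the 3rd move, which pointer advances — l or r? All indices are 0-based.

[0,16] -9+39=30 >13 → r--
[0,15] -9+37=28 >13 → r--
[0,14] -9+33=24 >13 → r--

r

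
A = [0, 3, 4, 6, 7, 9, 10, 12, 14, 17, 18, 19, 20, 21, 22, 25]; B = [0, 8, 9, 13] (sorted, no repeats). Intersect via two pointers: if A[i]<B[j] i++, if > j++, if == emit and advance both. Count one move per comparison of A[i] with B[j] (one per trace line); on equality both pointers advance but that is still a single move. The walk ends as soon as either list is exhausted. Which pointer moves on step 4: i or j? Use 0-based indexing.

[i=0,j=0] 0==0 emit → i++,j++
[i=1,j=1] 3<8 → i++
[i=2,j=1] 4<8 → i++
[i=3,j=1] 6<8 → i++

i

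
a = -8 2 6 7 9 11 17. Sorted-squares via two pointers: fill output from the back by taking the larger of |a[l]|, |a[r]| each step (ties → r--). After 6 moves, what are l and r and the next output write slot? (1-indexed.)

l=2, r=2, next write slot=1

[1,7] |-8|<=|17| out[7]=289 → r--
[1,6] |-8|<=|11| out[6]=121 → r--
[1,5] |-8|<=|9| out[5]=81 → r--
[1,4] |-8|>|7| out[4]=64 → l++
[2,4] |2|<=|7| out[3]=49 → r--
[2,3] |2|<=|6| out[2]=36 → r--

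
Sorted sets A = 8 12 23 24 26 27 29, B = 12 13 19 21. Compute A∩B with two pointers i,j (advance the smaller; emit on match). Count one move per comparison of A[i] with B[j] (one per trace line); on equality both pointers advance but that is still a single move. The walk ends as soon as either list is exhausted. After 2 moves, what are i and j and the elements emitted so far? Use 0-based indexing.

i=2, j=1, emitted=[12]

i=0 j=0: 8<12, i++
i=1 j=0: 12==12 emit, i++,j++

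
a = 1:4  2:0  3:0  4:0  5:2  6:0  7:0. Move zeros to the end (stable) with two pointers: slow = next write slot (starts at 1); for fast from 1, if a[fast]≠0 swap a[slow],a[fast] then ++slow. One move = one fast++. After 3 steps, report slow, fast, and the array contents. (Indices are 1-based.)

(s=1,f=1) a[fast]=4≠0 swap→a[1]=4 → slow++,fast++
(s=2,f=2) a[fast]=0 → fast++
(s=2,f=3) a[fast]=0 → fast++

slow=2, fast=4, a=[4, 0, 0, 0, 2, 0, 0]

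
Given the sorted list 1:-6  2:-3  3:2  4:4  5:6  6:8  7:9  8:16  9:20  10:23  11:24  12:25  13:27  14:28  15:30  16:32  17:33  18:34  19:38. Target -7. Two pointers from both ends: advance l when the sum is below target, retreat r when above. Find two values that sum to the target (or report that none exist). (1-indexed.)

no pair

[1,19] -6+38=32 >-7 → r--
[1,18] -6+34=28 >-7 → r--
[1,17] -6+33=27 >-7 → r--
[1,16] -6+32=26 >-7 → r--
[1,15] -6+30=24 >-7 → r--
[1,14] -6+28=22 >-7 → r--
[1,13] -6+27=21 >-7 → r--
[1,12] -6+25=19 >-7 → r--
[1,11] -6+24=18 >-7 → r--
[1,10] -6+23=17 >-7 → r--
[1,9] -6+20=14 >-7 → r--
[1,8] -6+16=10 >-7 → r--
[1,7] -6+9=3 >-7 → r--
[1,6] -6+8=2 >-7 → r--
[1,5] -6+6=0 >-7 → r--
[1,4] -6+4=-2 >-7 → r--
[1,3] -6+2=-4 >-7 → r--
[1,2] -6+-3=-9 <-7 → l++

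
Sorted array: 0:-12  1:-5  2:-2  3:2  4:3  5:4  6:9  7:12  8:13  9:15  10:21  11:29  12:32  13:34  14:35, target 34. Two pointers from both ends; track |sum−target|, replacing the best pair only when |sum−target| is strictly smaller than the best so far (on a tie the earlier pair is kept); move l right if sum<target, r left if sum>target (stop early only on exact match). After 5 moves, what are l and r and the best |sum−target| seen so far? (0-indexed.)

l=3, r=12, best |Δ|=1

[0,14] -12+35=23 d=11 * → l++
[1,14] -5+35=30 d=4 * → l++
[2,14] -2+35=33 d=1 * → l++
[3,14] 2+35=37 d=3 → r--
[3,13] 2+34=36 d=2 → r--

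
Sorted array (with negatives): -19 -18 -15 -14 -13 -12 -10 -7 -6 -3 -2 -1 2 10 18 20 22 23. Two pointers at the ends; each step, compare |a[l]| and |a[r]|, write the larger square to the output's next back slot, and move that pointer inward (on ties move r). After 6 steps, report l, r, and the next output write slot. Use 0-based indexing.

l=2, r=13, next write slot=11

l=0 r=17: |-19|<=|23| out[17]=529, r--
l=0 r=16: |-19|<=|22| out[16]=484, r--
l=0 r=15: |-19|<=|20| out[15]=400, r--
l=0 r=14: |-19|>|18| out[14]=361, l++
l=1 r=14: |-18|<=|18| out[13]=324, r--
l=1 r=13: |-18|>|10| out[12]=324, l++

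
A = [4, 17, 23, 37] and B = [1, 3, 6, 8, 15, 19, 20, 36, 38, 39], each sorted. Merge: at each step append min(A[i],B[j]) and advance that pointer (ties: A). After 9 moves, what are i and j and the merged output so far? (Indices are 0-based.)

i=2, j=7, merged so far=[1, 3, 4, 6, 8, 15, 17, 19, 20]

i=0 j=0: A[i]=4>B[j]=1 take 1, j++
i=0 j=1: A[i]=4>B[j]=3 take 3, j++
i=0 j=2: A[i]=4<=B[j]=6 take 4, i++
i=1 j=2: A[i]=17>B[j]=6 take 6, j++
i=1 j=3: A[i]=17>B[j]=8 take 8, j++
i=1 j=4: A[i]=17>B[j]=15 take 15, j++
i=1 j=5: A[i]=17<=B[j]=19 take 17, i++
i=2 j=5: A[i]=23>B[j]=19 take 19, j++
i=2 j=6: A[i]=23>B[j]=20 take 20, j++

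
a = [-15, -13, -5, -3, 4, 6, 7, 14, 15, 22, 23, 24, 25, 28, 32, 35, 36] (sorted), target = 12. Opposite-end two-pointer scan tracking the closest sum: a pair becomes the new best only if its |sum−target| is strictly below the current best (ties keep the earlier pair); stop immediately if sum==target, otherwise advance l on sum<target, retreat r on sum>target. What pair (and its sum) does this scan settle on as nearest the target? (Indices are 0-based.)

[0,16] -15+36=21 d=9 * → r--
[0,15] -15+35=20 d=8 * → r--
[0,14] -15+32=17 d=5 * → r--
[0,13] -15+28=13 d=1 * → r--
[0,12] -15+25=10 d=2 → l++
[1,12] -13+25=12 d=0 * → stop

pair (-13, 25) with sum 12 (|Δ|=0)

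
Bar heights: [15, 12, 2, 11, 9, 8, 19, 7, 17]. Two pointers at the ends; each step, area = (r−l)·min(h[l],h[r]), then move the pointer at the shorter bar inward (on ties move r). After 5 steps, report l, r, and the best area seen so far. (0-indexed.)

[0,8] min(15,17)*8=120 best=120 * → l++
[1,8] min(12,17)*7=84 best=120 → l++
[2,8] min(2,17)*6=12 best=120 → l++
[3,8] min(11,17)*5=55 best=120 → l++
[4,8] min(9,17)*4=36 best=120 → l++

l=5, r=8, best area=120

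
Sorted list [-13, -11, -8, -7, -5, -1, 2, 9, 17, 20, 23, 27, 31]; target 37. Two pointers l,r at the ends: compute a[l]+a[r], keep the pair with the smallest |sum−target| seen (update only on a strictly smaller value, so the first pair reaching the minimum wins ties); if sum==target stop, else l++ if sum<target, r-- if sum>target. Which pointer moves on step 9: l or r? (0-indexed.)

[0,12] -13+31=18 d=19 * → l++
[1,12] -11+31=20 d=17 * → l++
[2,12] -8+31=23 d=14 * → l++
[3,12] -7+31=24 d=13 * → l++
[4,12] -5+31=26 d=11 * → l++
[5,12] -1+31=30 d=7 * → l++
[6,12] 2+31=33 d=4 * → l++
[7,12] 9+31=40 d=3 * → r--
[7,11] 9+27=36 d=1 * → l++

l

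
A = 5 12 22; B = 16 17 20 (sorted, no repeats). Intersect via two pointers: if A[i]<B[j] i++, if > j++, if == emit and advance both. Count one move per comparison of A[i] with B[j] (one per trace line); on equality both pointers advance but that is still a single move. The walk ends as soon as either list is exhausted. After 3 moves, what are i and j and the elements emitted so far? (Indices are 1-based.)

i=3, j=2, emitted=[]

i=1 j=1: 5<16, i++
i=2 j=1: 12<16, i++
i=3 j=1: 22>16, j++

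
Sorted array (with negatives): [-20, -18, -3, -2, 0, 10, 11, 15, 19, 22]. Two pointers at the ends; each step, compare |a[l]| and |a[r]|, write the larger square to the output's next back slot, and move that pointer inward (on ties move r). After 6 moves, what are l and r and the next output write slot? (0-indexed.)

l=2, r=5, next write slot=3

[0,9] |-20|<=|22| out[9]=484 → r--
[0,8] |-20|>|19| out[8]=400 → l++
[1,8] |-18|<=|19| out[7]=361 → r--
[1,7] |-18|>|15| out[6]=324 → l++
[2,7] |-3|<=|15| out[5]=225 → r--
[2,6] |-3|<=|11| out[4]=121 → r--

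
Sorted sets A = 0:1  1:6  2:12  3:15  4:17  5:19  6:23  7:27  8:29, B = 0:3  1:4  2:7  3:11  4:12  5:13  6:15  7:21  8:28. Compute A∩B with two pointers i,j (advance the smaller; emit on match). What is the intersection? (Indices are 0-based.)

intersection = [12, 15]

[i=0,j=0] 1<3 → i++
[i=1,j=0] 6>3 → j++
[i=1,j=1] 6>4 → j++
[i=1,j=2] 6<7 → i++
[i=2,j=2] 12>7 → j++
[i=2,j=3] 12>11 → j++
[i=2,j=4] 12==12 emit → i++,j++
[i=3,j=5] 15>13 → j++
[i=3,j=6] 15==15 emit → i++,j++
[i=4,j=7] 17<21 → i++
[i=5,j=7] 19<21 → i++
[i=6,j=7] 23>21 → j++
[i=6,j=8] 23<28 → i++
[i=7,j=8] 27<28 → i++
[i=8,j=8] 29>28 → j++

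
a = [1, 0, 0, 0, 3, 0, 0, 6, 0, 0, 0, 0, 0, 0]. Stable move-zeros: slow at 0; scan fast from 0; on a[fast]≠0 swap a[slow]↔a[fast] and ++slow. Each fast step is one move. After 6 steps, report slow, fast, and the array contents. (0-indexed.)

slow=0 fast=0: a[fast]=1≠0 swap→a[0]=1, slow++,fast++
slow=1 fast=1: a[fast]=0, fast++
slow=1 fast=2: a[fast]=0, fast++
slow=1 fast=3: a[fast]=0, fast++
slow=1 fast=4: a[fast]=3≠0 swap→a[1]=3, slow++,fast++
slow=2 fast=5: a[fast]=0, fast++

slow=2, fast=6, a=[1, 3, 0, 0, 0, 0, 0, 6, 0, 0, 0, 0, 0, 0]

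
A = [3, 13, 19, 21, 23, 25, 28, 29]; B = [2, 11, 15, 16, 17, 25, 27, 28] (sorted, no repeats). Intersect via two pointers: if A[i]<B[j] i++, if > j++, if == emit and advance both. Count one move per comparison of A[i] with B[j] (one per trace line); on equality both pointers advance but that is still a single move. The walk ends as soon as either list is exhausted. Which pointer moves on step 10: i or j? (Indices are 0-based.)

i=0 j=0: 3>2, j++
i=0 j=1: 3<11, i++
i=1 j=1: 13>11, j++
i=1 j=2: 13<15, i++
i=2 j=2: 19>15, j++
i=2 j=3: 19>16, j++
i=2 j=4: 19>17, j++
i=2 j=5: 19<25, i++
i=3 j=5: 21<25, i++
i=4 j=5: 23<25, i++

i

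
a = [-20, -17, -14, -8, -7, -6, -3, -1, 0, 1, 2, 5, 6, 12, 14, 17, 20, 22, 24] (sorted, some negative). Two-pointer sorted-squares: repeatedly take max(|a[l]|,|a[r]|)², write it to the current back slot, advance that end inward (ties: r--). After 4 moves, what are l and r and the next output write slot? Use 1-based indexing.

l=2, r=16, next write slot=15

l=1 r=19: |-20|<=|24| out[19]=576, r--
l=1 r=18: |-20|<=|22| out[18]=484, r--
l=1 r=17: |-20|<=|20| out[17]=400, r--
l=1 r=16: |-20|>|17| out[16]=400, l++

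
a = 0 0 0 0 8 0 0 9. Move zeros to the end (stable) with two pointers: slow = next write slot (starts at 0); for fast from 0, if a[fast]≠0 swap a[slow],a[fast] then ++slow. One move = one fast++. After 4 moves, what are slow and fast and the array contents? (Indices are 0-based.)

(s=0,f=0) a[fast]=0 → fast++
(s=0,f=1) a[fast]=0 → fast++
(s=0,f=2) a[fast]=0 → fast++
(s=0,f=3) a[fast]=0 → fast++

slow=0, fast=4, a=[0, 0, 0, 0, 8, 0, 0, 9]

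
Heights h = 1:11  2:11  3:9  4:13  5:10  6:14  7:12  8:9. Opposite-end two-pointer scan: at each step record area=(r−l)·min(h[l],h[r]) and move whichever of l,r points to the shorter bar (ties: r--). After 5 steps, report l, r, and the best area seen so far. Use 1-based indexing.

l=4, r=6, best area=66

[1,8] min(11,9)*7=63 best=63 * → r--
[1,7] min(11,12)*6=66 best=66 * → l++
[2,7] min(11,12)*5=55 best=66 → l++
[3,7] min(9,12)*4=36 best=66 → l++
[4,7] min(13,12)*3=36 best=66 → r--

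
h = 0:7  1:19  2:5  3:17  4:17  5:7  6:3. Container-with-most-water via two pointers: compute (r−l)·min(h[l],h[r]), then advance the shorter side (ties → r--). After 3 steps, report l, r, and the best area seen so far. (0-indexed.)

[0,6] min(7,3)*6=18 best=18 * → r--
[0,5] min(7,7)*5=35 best=35 * → r--
[0,4] min(7,17)*4=28 best=35 → l++

l=1, r=4, best area=35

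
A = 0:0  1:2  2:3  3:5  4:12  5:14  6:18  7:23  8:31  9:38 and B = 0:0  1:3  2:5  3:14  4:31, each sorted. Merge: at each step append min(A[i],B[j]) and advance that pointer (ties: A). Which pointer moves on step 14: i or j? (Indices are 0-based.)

j

i=0 j=0: A[i]=0<=B[j]=0 take 0, i++
i=1 j=0: A[i]=2>B[j]=0 take 0, j++
i=1 j=1: A[i]=2<=B[j]=3 take 2, i++
i=2 j=1: A[i]=3<=B[j]=3 take 3, i++
i=3 j=1: A[i]=5>B[j]=3 take 3, j++
i=3 j=2: A[i]=5<=B[j]=5 take 5, i++
i=4 j=2: A[i]=12>B[j]=5 take 5, j++
i=4 j=3: A[i]=12<=B[j]=14 take 12, i++
i=5 j=3: A[i]=14<=B[j]=14 take 14, i++
i=6 j=3: A[i]=18>B[j]=14 take 14, j++
i=6 j=4: A[i]=18<=B[j]=31 take 18, i++
i=7 j=4: A[i]=23<=B[j]=31 take 23, i++
i=8 j=4: A[i]=31<=B[j]=31 take 31, i++
i=9 j=4: A[i]=38>B[j]=31 take 31, j++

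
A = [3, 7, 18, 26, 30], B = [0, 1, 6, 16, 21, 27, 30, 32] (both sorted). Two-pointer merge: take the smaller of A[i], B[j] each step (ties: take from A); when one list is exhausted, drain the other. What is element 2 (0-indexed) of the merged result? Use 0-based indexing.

i=0 j=0: A[i]=3>B[j]=0 take 0, j++
i=0 j=1: A[i]=3>B[j]=1 take 1, j++
i=0 j=2: A[i]=3<=B[j]=6 take 3, i++
i=1 j=2: A[i]=7>B[j]=6 take 6, j++
i=1 j=3: A[i]=7<=B[j]=16 take 7, i++
i=2 j=3: A[i]=18>B[j]=16 take 16, j++
i=2 j=4: A[i]=18<=B[j]=21 take 18, i++
i=3 j=4: A[i]=26>B[j]=21 take 21, j++
i=3 j=5: A[i]=26<=B[j]=27 take 26, i++
i=4 j=5: A[i]=30>B[j]=27 take 27, j++
i=4 j=6: A[i]=30<=B[j]=30 take 30, i++
i=5 j=6: A done, take B[j]=30, j++
i=5 j=7: A done, take B[j]=32, j++

merged[2] = 3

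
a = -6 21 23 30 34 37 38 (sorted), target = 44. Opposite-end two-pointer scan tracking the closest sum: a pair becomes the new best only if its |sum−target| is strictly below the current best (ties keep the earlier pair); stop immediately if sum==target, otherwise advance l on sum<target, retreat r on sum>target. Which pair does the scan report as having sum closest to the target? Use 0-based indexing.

pair (21, 23) with sum 44 (|Δ|=0)

l=0 r=6: -6+38=32 d=12 *, l++
l=1 r=6: 21+38=59 d=15, r--
l=1 r=5: 21+37=58 d=14, r--
l=1 r=4: 21+34=55 d=11 *, r--
l=1 r=3: 21+30=51 d=7 *, r--
l=1 r=2: 21+23=44 d=0 *, stop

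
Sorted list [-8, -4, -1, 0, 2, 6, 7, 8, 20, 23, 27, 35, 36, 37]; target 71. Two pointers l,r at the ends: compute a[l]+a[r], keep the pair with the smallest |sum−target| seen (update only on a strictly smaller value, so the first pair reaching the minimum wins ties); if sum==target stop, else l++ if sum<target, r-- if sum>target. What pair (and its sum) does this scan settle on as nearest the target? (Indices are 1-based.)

pair (35, 36) with sum 71 (|Δ|=0)

[1,14] -8+37=29 d=42 * → l++
[2,14] -4+37=33 d=38 * → l++
[3,14] -1+37=36 d=35 * → l++
[4,14] 0+37=37 d=34 * → l++
[5,14] 2+37=39 d=32 * → l++
[6,14] 6+37=43 d=28 * → l++
[7,14] 7+37=44 d=27 * → l++
[8,14] 8+37=45 d=26 * → l++
[9,14] 20+37=57 d=14 * → l++
[10,14] 23+37=60 d=11 * → l++
[11,14] 27+37=64 d=7 * → l++
[12,14] 35+37=72 d=1 * → r--
[12,13] 35+36=71 d=0 * → stop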